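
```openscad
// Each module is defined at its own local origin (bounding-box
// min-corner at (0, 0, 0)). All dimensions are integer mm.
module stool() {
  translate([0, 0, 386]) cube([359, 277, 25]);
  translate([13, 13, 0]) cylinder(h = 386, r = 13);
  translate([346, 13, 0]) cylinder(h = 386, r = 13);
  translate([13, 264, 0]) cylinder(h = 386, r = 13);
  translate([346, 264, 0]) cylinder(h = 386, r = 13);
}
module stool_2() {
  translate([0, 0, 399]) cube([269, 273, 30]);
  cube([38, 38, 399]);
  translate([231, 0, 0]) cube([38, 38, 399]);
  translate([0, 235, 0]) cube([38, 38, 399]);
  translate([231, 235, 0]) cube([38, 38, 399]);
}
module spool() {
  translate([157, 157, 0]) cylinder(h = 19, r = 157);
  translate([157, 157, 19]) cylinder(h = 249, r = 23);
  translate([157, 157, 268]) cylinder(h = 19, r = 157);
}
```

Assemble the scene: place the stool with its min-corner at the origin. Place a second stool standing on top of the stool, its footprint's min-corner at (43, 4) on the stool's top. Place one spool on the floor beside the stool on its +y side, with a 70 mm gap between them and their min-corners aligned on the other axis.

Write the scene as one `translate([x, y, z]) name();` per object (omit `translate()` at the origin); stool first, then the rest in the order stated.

stool();
translate([43, 4, 411]) stool_2();
translate([0, 347, 0]) spool();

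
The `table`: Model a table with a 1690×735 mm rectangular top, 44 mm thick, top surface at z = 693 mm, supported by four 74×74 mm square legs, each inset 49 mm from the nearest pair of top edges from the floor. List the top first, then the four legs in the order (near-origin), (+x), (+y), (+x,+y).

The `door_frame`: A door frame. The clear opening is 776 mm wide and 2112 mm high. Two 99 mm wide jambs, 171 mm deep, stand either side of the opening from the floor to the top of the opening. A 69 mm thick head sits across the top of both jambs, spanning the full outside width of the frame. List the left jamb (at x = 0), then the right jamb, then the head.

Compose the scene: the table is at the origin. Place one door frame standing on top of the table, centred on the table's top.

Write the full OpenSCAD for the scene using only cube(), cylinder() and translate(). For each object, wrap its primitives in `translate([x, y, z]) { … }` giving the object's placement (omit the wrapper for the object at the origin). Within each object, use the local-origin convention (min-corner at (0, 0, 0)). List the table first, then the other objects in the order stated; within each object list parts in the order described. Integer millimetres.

translate([0, 0, 649]) cube([1690, 735, 44]);
translate([49, 49, 0]) cube([74, 74, 649]);
translate([1567, 49, 0]) cube([74, 74, 649]);
translate([49, 612, 0]) cube([74, 74, 649]);
translate([1567, 612, 0]) cube([74, 74, 649]);
translate([358, 282, 693]) {
  cube([99, 171, 2112]);
  translate([875, 0, 0]) cube([99, 171, 2112]);
  translate([0, 0, 2112]) cube([974, 171, 69]);
}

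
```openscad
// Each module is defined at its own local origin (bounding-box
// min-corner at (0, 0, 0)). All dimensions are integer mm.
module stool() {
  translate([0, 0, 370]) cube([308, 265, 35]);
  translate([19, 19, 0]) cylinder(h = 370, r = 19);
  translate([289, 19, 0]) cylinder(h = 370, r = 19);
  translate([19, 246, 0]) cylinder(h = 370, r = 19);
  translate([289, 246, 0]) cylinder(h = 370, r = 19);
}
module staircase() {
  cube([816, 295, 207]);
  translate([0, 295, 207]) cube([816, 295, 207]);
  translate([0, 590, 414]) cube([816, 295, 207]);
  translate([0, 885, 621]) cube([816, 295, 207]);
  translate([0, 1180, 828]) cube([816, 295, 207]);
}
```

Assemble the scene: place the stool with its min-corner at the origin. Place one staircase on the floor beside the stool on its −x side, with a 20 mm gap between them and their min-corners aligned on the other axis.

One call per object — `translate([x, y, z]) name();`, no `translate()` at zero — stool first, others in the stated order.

stool();
translate([-836, 0, 0]) staircase();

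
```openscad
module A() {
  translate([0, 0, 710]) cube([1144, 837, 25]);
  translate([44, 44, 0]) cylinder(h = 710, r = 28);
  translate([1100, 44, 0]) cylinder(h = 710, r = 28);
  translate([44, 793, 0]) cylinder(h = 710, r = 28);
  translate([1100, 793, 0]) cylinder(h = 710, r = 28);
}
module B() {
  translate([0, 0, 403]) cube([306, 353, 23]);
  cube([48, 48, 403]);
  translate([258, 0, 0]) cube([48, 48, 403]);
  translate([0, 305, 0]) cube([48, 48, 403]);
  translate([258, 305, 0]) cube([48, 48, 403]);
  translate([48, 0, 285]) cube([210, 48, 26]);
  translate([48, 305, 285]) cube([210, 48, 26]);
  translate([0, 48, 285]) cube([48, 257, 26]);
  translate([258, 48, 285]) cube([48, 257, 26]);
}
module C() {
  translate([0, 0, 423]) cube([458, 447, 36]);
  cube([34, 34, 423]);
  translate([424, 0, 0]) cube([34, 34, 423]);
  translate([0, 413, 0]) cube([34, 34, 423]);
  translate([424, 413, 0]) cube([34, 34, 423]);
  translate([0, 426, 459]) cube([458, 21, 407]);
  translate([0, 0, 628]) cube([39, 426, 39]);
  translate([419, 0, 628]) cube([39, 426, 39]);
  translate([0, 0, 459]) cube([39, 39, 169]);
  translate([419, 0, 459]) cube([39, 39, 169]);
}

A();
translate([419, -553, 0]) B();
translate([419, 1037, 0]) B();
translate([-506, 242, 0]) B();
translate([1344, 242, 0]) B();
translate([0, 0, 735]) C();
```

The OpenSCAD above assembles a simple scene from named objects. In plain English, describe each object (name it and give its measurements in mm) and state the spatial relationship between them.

A is a rectangular dining table. The top is 1144×837×25 mm with its upper surface at z = 735 mm. It stands on four round legs of 56 mm diameter, each leg's bounding box inset 16 mm from the nearest pair of top edges, running from the floor to the underside of the top.

B is a four-legged stool. The seat is 306×353 mm, 23 mm thick, top at z = 426 mm. It stands on four square legs, each 48×48 mm in cross-section, from z = 0 to the seat underside, each flush with a corner of the seat. Four stretchers, 48 mm wide and 26 mm tall, connect adjacent legs with their undersides at z = 285 mm, each running between the inner faces of the legs it joins and aligned with the legs' outer faces on the other axis.

C is a chair. The seat is a 458×447×36 mm slab with its top at z = 459 mm, on four 34×34 mm corner legs (flush with the seat edges, standing on z = 0). A flat backrest 21 mm thick, 407 mm tall, spans the full seat width and rises from the seat top along its +y edge, rear face flush with the rear of the seat. Two armrests of 39×39 mm section run along each side from the seat's front edge to the front of the backrest, top faces 208 mm above the seat top and outer faces flush with the seat's x-edges; a 39×39 mm post under the front of each armrest stands on the seat at the front corner.

Four stools sit around the table at the −y, +y, −x, +x sides. The chair is on top of the table.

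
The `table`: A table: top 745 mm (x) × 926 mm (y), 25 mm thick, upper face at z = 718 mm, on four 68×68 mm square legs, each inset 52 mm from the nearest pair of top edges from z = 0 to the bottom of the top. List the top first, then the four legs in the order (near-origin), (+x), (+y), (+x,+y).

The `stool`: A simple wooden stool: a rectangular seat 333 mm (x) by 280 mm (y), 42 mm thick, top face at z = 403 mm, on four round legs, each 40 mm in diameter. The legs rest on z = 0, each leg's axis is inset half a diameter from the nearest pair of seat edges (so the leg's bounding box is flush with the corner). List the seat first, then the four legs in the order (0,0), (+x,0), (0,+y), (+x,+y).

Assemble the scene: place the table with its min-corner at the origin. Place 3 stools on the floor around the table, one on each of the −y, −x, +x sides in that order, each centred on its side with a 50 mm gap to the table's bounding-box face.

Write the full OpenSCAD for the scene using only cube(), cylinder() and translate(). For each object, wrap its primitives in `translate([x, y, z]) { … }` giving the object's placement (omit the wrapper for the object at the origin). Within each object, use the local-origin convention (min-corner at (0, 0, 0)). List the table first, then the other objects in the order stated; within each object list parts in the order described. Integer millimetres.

translate([0, 0, 693]) cube([745, 926, 25]);
translate([52, 52, 0]) cube([68, 68, 693]);
translate([625, 52, 0]) cube([68, 68, 693]);
translate([52, 806, 0]) cube([68, 68, 693]);
translate([625, 806, 0]) cube([68, 68, 693]);
translate([206, -330, 0]) {
  translate([0, 0, 361]) cube([333, 280, 42]);
  translate([20, 20, 0]) cylinder(h = 361, r = 20);
  translate([313, 20, 0]) cylinder(h = 361, r = 20);
  translate([20, 260, 0]) cylinder(h = 361, r = 20);
  translate([313, 260, 0]) cylinder(h = 361, r = 20);
}
translate([-383, 323, 0]) {
  translate([0, 0, 361]) cube([333, 280, 42]);
  translate([20, 20, 0]) cylinder(h = 361, r = 20);
  translate([313, 20, 0]) cylinder(h = 361, r = 20);
  translate([20, 260, 0]) cylinder(h = 361, r = 20);
  translate([313, 260, 0]) cylinder(h = 361, r = 20);
}
translate([795, 323, 0]) {
  translate([0, 0, 361]) cube([333, 280, 42]);
  translate([20, 20, 0]) cylinder(h = 361, r = 20);
  translate([313, 20, 0]) cylinder(h = 361, r = 20);
  translate([20, 260, 0]) cylinder(h = 361, r = 20);
  translate([313, 260, 0]) cylinder(h = 361, r = 20);
}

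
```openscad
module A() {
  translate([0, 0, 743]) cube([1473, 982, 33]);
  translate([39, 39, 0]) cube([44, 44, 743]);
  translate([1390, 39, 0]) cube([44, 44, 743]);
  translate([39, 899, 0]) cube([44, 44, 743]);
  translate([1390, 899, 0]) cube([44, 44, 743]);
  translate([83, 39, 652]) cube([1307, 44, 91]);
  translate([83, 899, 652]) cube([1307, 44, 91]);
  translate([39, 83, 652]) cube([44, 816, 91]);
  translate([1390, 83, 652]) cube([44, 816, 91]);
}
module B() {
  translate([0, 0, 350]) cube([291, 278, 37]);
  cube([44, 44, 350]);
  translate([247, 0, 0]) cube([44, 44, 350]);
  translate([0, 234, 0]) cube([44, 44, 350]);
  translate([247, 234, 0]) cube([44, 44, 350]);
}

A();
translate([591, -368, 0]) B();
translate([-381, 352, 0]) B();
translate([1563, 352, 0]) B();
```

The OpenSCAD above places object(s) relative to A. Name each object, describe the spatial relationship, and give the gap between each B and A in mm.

Each stool's nearest face is 90 mm from the table's bounding box.

A is a table. B is a stool. Three stools sit around the table at the −y, −x, +x sides. The gap between each stool and the table is 90 mm.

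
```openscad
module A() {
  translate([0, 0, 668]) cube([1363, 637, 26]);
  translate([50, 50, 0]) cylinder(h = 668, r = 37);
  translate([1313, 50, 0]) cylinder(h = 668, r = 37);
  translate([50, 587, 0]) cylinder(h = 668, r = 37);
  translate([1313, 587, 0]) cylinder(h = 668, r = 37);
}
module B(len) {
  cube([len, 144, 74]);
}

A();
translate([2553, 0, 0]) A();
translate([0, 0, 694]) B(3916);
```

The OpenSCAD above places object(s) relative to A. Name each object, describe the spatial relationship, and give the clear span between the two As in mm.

Second table starts at x = 2553; first ends at x = 1363; clear span = 2553 − 1363 = 1190 mm.

A is a table. B is a beam. A beam spans the tops of two tables. The clear span between the two tables is 1190 mm.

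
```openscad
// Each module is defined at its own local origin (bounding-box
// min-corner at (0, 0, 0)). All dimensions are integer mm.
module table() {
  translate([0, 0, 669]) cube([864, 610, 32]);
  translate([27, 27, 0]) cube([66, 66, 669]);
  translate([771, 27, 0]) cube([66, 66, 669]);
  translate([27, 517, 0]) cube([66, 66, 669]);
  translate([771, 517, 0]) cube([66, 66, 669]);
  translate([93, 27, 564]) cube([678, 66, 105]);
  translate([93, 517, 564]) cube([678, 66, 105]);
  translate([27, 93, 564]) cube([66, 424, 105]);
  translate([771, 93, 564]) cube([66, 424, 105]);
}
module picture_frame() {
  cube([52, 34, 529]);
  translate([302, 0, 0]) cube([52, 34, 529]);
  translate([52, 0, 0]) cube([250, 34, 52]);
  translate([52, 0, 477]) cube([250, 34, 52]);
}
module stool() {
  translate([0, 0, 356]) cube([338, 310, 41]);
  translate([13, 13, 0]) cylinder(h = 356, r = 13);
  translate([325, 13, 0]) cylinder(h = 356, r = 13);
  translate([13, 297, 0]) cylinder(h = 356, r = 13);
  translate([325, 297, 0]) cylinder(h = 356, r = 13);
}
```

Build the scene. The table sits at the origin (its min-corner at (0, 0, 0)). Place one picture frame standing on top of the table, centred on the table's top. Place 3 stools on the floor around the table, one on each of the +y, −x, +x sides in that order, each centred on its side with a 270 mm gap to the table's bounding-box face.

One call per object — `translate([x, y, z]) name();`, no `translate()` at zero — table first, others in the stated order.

table();
translate([255, 288, 701]) picture_frame();
translate([263, 880, 0]) stool();
translate([-608, 150, 0]) stool();
translate([1134, 150, 0]) stool();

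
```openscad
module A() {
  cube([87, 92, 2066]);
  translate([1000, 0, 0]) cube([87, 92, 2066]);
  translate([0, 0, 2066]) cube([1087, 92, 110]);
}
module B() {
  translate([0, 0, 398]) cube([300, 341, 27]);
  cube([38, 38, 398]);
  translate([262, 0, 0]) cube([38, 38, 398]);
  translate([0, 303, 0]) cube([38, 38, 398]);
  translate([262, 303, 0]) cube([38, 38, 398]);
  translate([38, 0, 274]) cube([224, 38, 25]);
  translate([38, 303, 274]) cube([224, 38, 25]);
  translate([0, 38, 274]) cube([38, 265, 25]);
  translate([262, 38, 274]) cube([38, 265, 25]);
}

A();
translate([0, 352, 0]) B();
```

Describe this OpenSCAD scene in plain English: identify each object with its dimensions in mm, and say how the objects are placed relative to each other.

A is a door frame. The clear opening is 913 mm wide and 2066 mm high. Two 87 mm wide jambs, 92 mm deep, stand either side of the opening from the floor to the top of the opening. A 110 mm thick head sits across the top of both jambs, spanning the full outside width of the frame.

B is a simple wooden stool: a rectangular seat 300 mm (x) by 341 mm (y), 27 mm thick, top face at z = 425 mm, on four square legs, each 38×38 mm in cross-section. The legs rest on z = 0, each flush with a corner of the seat. Four stretchers, 38 mm wide and 25 mm tall, connect adjacent legs with their undersides at z = 274 mm, each running between the inner faces of the legs it joins and aligned with the legs' outer faces on the other axis.

The stool is on the floor beside the door frame on its +y side.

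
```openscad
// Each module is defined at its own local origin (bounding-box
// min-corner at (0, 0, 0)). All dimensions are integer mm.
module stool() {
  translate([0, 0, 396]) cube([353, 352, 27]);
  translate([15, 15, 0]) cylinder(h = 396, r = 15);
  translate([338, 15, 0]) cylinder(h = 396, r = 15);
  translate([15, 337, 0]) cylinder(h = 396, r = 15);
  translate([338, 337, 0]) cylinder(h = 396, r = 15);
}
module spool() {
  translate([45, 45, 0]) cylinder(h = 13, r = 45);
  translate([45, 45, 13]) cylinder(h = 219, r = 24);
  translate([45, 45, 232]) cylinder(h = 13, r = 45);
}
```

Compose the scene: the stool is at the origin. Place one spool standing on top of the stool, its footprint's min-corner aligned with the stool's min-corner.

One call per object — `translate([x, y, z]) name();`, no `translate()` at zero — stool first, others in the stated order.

stool();
translate([0, 0, 423]) spool();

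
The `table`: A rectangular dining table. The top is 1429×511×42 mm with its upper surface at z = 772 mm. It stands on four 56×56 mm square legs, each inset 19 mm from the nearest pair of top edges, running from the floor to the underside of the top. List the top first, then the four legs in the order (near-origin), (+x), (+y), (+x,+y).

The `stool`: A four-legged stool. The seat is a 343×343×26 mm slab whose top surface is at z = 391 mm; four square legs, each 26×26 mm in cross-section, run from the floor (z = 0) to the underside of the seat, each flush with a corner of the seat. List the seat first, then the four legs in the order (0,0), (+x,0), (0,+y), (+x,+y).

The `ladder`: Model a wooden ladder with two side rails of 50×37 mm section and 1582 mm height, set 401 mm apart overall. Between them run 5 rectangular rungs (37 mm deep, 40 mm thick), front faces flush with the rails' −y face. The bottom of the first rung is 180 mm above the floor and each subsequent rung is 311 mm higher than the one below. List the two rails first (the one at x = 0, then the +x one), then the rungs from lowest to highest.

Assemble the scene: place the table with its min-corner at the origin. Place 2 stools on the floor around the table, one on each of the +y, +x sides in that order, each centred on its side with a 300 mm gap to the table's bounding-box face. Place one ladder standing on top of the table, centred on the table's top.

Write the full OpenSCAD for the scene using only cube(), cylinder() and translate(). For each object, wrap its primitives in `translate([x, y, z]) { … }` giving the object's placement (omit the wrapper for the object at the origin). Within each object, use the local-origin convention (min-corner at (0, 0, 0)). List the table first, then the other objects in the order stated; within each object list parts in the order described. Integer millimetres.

translate([0, 0, 730]) cube([1429, 511, 42]);
translate([19, 19, 0]) cube([56, 56, 730]);
translate([1354, 19, 0]) cube([56, 56, 730]);
translate([19, 436, 0]) cube([56, 56, 730]);
translate([1354, 436, 0]) cube([56, 56, 730]);
translate([543, 811, 0]) {
  translate([0, 0, 365]) cube([343, 343, 26]);
  cube([26, 26, 365]);
  translate([317, 0, 0]) cube([26, 26, 365]);
  translate([0, 317, 0]) cube([26, 26, 365]);
  translate([317, 317, 0]) cube([26, 26, 365]);
}
translate([1729, 84, 0]) {
  translate([0, 0, 365]) cube([343, 343, 26]);
  cube([26, 26, 365]);
  translate([317, 0, 0]) cube([26, 26, 365]);
  translate([0, 317, 0]) cube([26, 26, 365]);
  translate([317, 317, 0]) cube([26, 26, 365]);
}
translate([514, 237, 772]) {
  cube([50, 37, 1582]);
  translate([351, 0, 0]) cube([50, 37, 1582]);
  translate([50, 0, 180]) cube([301, 37, 40]);
  translate([50, 0, 491]) cube([301, 37, 40]);
  translate([50, 0, 802]) cube([301, 37, 40]);
  translate([50, 0, 1113]) cube([301, 37, 40]);
  translate([50, 0, 1424]) cube([301, 37, 40]);
}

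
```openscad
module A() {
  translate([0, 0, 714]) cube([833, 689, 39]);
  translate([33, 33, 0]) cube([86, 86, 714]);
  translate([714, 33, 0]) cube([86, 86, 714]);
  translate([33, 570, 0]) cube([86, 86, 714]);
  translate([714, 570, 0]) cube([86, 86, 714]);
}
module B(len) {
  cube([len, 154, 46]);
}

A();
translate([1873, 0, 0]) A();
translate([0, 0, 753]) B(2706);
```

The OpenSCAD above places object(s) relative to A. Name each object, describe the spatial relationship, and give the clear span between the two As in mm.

A is a table. B is a beam. A beam spans the tops of two tables. The clear span between the two tables is 1040 mm.

Second table starts at x = 1873; first ends at x = 833; clear span = 1873 − 833 = 1040 mm.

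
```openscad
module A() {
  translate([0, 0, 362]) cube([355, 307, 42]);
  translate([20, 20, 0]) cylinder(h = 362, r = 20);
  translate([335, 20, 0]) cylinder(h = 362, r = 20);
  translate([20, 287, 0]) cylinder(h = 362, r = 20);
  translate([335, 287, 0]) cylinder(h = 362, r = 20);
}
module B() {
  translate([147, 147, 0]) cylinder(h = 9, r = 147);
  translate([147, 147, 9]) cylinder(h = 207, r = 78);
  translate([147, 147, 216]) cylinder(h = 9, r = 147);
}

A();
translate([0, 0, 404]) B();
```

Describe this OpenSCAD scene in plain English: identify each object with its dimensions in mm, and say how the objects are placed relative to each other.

A is a four-legged stool. The seat is a 355×307×42 mm slab whose top surface is at z = 404 mm; four round legs, each 40 mm in diameter, run from the floor (z = 0) to the underside of the seat, each leg's axis is inset half a diameter from the nearest pair of seat edges (so the leg's bounding box is flush with the corner).

B is a spool: two coaxial disc flanges of radius 147 mm and thickness 9 mm, joined by a core cylinder of radius 78 mm and height 207 mm. The lower flange rests on z = 0 and the three cylinders share a vertical axis.

The spool is on top of the stool.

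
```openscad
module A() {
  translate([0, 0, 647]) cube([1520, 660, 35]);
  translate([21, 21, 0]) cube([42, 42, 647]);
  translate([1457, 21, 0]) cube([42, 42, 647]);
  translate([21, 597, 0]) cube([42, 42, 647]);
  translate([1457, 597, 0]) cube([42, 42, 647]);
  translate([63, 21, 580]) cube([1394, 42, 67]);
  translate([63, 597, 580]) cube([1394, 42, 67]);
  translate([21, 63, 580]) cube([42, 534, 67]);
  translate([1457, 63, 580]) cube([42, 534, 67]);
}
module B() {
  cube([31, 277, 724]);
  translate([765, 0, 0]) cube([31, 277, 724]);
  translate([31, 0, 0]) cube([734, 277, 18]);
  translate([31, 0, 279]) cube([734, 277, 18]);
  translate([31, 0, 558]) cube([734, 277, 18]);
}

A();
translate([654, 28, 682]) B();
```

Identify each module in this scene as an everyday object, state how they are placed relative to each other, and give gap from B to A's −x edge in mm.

The bookshelf's min-x is at 654; the table's min-x is 0; gap = 654 mm.

A is a table. B is a bookshelf. The bookshelf is on top of the table. The gap from the bookshelf to the table's −x edge is 654 mm.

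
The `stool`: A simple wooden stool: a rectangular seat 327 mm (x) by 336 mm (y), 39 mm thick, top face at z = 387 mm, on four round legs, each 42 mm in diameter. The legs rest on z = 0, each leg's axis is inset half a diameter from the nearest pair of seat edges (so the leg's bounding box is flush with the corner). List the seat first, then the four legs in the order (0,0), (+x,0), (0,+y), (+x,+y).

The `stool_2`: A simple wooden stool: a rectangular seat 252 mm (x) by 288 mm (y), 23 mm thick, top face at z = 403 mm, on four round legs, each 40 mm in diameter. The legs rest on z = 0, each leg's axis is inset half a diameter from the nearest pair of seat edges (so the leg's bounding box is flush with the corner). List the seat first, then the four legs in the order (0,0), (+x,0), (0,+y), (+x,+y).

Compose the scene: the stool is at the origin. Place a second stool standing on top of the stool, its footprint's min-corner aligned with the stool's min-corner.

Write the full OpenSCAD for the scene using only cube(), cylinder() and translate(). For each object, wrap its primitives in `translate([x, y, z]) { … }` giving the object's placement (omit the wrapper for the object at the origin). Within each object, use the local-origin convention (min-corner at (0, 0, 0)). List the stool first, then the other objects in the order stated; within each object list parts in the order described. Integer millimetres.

translate([0, 0, 348]) cube([327, 336, 39]);
translate([21, 21, 0]) cylinder(h = 348, r = 21);
translate([306, 21, 0]) cylinder(h = 348, r = 21);
translate([21, 315, 0]) cylinder(h = 348, r = 21);
translate([306, 315, 0]) cylinder(h = 348, r = 21);
translate([0, 0, 387]) {
  translate([0, 0, 380]) cube([252, 288, 23]);
  translate([20, 20, 0]) cylinder(h = 380, r = 20);
  translate([232, 20, 0]) cylinder(h = 380, r = 20);
  translate([20, 268, 0]) cylinder(h = 380, r = 20);
  translate([232, 268, 0]) cylinder(h = 380, r = 20);
}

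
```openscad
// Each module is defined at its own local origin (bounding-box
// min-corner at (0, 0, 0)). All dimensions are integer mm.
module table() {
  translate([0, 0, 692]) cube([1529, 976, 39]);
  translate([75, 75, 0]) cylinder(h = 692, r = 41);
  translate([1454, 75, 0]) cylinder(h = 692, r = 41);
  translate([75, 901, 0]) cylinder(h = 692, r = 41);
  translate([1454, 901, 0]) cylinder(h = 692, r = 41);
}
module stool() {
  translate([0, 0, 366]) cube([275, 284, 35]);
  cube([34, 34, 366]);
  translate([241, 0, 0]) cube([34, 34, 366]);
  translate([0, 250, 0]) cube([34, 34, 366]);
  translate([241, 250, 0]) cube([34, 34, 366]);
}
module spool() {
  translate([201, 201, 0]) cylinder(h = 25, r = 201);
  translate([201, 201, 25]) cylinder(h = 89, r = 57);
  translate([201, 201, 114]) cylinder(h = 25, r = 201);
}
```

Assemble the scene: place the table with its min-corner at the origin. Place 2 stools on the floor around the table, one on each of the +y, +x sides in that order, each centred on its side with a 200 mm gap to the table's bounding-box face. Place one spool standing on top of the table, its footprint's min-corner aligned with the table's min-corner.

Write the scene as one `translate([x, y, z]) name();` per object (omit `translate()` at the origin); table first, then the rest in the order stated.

table();
translate([627, 1176, 0]) stool();
translate([1729, 346, 0]) stool();
translate([0, 0, 731]) spool();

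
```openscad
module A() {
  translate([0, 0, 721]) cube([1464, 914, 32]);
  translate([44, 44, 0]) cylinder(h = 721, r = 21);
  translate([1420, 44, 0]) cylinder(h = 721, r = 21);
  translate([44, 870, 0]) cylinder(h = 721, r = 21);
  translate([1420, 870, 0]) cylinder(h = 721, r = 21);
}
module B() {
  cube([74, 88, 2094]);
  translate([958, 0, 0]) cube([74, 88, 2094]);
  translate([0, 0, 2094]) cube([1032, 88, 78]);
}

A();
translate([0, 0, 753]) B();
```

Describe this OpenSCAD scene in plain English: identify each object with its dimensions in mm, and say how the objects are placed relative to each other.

A is a table with a 1464×914 mm rectangular top, 32 mm thick, top surface at z = 753 mm, supported by four round legs of 42 mm diameter, each leg's bounding box inset 23 mm from the nearest pair of top edges, running from the floor.

B is a door frame. The clear opening is 884 mm wide and 2094 mm high. Two 74 mm wide jambs, 88 mm deep, stand either side of the opening from the floor to the top of the opening. A 78 mm thick head sits across the top of both jambs, spanning the full outside width of the frame.

The door frame is on top of the table.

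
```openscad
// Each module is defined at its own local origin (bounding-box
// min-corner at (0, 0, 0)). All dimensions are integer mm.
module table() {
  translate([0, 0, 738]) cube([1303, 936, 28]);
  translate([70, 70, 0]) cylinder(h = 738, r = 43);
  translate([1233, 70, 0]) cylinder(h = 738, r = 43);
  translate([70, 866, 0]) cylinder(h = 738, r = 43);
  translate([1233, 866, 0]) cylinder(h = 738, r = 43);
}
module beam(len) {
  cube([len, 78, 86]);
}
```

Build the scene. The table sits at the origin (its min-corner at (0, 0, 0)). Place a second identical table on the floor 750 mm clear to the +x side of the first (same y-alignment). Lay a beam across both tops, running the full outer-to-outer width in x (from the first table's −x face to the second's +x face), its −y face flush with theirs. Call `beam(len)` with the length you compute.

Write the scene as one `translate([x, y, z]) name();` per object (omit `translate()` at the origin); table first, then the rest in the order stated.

table();
translate([2053, 0, 0]) table();
translate([0, 0, 766]) beam(3356);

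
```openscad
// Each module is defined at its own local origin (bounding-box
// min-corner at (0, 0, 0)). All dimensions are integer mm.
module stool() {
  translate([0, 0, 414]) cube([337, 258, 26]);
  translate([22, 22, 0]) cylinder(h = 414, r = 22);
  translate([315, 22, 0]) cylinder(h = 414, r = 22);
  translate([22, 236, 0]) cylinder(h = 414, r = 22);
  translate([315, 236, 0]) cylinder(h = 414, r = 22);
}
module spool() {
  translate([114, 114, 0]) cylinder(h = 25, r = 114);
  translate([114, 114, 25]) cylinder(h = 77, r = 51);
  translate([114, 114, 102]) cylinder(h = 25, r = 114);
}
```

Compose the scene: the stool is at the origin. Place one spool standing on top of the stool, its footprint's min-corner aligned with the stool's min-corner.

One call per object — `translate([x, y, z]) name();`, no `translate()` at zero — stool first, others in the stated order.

stool();
translate([0, 0, 440]) spool();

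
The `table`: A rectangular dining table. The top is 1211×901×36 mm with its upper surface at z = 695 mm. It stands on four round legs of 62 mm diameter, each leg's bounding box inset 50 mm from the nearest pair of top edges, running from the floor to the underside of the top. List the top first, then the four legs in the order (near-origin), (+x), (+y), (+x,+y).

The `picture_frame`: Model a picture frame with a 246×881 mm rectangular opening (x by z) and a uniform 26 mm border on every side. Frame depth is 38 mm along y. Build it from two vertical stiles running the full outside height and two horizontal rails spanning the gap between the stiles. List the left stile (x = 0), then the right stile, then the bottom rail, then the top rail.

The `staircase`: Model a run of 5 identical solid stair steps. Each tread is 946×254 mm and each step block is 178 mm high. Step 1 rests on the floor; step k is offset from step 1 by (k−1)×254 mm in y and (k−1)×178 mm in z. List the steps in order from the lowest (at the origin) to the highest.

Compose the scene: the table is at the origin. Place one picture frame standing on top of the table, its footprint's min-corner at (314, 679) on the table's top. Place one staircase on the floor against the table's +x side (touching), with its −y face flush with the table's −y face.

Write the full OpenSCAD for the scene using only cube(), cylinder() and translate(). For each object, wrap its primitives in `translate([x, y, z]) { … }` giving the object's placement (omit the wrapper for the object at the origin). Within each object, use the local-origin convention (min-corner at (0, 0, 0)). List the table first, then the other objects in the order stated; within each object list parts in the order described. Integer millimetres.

translate([0, 0, 659]) cube([1211, 901, 36]);
translate([81, 81, 0]) cylinder(h = 659, r = 31);
translate([1130, 81, 0]) cylinder(h = 659, r = 31);
translate([81, 820, 0]) cylinder(h = 659, r = 31);
translate([1130, 820, 0]) cylinder(h = 659, r = 31);
translate([314, 679, 695]) {
  cube([26, 38, 933]);
  translate([272, 0, 0]) cube([26, 38, 933]);
  translate([26, 0, 0]) cube([246, 38, 26]);
  translate([26, 0, 907]) cube([246, 38, 26]);
}
translate([1211, 0, 0]) {
  cube([946, 254, 178]);
  translate([0, 254, 178]) cube([946, 254, 178]);
  translate([0, 508, 356]) cube([946, 254, 178]);
  translate([0, 762, 534]) cube([946, 254, 178]);
  translate([0, 1016, 712]) cube([946, 254, 178]);
}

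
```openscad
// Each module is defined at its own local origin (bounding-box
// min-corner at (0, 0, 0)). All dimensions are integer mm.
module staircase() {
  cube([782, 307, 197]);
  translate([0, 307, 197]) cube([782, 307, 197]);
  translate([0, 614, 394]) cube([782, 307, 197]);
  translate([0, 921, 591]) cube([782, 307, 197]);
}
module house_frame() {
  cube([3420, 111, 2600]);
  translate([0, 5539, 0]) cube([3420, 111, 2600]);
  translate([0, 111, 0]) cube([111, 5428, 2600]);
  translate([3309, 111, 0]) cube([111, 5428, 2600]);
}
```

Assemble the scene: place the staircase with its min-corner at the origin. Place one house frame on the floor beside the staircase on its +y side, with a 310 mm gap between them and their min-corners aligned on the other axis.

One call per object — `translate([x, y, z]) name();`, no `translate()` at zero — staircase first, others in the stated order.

staircase();
translate([0, 1538, 0]) house_frame();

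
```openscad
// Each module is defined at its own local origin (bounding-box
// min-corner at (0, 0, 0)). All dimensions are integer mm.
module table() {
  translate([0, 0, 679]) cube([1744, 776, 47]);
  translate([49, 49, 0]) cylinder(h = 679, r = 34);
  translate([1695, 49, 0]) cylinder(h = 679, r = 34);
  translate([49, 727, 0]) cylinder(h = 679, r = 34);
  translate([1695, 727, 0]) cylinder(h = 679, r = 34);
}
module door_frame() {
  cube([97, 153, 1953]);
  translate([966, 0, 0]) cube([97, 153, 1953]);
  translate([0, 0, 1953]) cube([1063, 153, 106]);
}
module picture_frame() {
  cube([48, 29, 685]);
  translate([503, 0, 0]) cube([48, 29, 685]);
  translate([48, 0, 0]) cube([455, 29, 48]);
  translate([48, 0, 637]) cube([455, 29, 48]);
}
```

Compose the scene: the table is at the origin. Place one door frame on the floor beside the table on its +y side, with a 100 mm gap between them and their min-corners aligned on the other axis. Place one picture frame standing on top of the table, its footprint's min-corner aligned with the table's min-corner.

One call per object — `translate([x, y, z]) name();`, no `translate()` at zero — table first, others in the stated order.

table();
translate([0, 876, 0]) door_frame();
translate([0, 0, 726]) picture_frame();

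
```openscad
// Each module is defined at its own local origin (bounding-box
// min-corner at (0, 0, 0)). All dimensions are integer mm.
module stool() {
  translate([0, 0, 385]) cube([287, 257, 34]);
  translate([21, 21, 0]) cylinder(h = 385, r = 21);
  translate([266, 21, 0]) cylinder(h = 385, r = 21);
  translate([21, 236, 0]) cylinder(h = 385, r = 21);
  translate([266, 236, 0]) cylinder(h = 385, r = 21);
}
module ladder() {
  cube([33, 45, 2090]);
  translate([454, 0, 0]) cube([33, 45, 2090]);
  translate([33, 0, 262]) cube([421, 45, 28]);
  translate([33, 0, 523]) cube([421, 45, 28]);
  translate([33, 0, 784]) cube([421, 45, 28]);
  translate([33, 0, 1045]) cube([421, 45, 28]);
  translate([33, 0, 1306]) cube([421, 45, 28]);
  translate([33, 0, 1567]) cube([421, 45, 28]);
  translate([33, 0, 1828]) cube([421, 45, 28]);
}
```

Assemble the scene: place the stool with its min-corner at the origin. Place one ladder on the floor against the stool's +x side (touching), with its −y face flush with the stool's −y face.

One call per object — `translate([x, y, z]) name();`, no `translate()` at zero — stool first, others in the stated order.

stool();
translate([287, 0, 0]) ladder();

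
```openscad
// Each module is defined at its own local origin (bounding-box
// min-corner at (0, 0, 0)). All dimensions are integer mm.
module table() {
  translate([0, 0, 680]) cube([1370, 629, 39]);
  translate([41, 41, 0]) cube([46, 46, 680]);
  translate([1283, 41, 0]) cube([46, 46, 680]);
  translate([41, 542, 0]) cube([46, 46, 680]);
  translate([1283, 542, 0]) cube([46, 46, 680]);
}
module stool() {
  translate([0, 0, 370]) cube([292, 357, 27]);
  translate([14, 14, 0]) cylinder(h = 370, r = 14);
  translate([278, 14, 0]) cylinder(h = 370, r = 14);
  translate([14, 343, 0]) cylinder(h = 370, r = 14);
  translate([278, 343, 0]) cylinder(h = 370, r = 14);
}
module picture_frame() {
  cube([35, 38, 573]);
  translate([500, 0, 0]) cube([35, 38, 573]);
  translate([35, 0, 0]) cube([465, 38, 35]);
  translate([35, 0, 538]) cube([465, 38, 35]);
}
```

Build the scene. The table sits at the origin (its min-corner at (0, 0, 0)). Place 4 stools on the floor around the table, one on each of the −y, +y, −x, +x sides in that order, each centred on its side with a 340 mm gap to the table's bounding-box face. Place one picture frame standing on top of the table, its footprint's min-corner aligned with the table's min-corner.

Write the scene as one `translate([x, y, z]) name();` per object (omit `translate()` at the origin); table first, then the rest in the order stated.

table();
translate([539, -697, 0]) stool();
translate([539, 969, 0]) stool();
translate([-632, 136, 0]) stool();
translate([1710, 136, 0]) stool();
translate([0, 0, 719]) picture_frame();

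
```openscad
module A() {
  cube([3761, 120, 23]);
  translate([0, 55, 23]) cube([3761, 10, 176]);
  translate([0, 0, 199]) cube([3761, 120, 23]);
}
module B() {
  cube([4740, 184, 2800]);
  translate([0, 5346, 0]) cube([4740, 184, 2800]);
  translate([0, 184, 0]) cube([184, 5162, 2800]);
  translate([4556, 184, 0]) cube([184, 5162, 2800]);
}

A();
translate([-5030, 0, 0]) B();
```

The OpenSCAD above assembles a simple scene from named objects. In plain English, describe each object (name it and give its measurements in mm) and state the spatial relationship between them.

A is an I-beam lying along x, 3761 mm long. Overall section height 222 mm. Two flanges 120 mm wide (y) and 23 mm thick, one on the floor and one at the top; a web 10 mm thick runs between them, centred on the flange width.

B is a box-shaped house frame (walls only): outside footprint 4740×5530 mm, wall height 2800 mm, wall thickness 184 mm. The two y-facing walls run the full x-width; the two x-facing walls fit between the inner faces of the y-facing walls.

The house frame is on the floor beside the I-beam on its −x side.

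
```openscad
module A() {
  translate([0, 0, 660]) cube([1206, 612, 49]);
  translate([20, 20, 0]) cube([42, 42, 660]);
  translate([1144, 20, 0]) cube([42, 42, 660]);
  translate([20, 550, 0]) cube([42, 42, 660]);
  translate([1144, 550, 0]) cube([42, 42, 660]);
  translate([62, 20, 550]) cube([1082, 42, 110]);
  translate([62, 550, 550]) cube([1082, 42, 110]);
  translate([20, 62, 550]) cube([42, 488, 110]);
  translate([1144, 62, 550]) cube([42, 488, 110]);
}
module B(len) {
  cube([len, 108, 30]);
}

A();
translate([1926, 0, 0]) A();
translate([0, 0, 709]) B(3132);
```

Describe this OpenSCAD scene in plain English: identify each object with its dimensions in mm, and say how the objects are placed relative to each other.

A is a rectangular dining table. The top is 1206×612×49 mm with its upper surface at z = 709 mm. It stands on four 42×42 mm square legs, each inset 20 mm from the nearest pair of top edges, running from the floor to the underside of the top. Four apron rails, 42 mm thick and 110 mm tall, run between adjacent legs with their top edges flush with the underside of the top and their outer faces flush with the legs' outer faces.

B is a rectangular beam 3132 mm long (x), 108 mm deep (y), 30 mm thick (z).

The beam spans the tops of two tables placed 720 mm apart, resting at z = 709 mm.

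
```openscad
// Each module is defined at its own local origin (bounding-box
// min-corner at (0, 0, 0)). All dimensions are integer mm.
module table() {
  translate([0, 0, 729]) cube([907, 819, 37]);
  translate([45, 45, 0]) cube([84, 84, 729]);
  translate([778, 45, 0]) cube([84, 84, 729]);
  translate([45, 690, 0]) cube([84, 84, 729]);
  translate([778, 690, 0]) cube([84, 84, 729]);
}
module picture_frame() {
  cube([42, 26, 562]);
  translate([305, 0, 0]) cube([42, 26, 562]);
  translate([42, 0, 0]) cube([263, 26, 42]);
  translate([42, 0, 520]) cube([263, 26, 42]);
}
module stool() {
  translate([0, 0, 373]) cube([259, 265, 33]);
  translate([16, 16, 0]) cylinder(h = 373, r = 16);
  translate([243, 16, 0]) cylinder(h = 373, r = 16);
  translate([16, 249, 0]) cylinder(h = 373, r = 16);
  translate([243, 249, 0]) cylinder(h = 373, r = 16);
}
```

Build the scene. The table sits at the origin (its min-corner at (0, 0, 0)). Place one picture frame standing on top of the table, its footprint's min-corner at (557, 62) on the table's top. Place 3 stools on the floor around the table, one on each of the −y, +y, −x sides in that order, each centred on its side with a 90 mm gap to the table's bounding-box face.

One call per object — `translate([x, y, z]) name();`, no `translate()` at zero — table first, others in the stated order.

table();
translate([557, 62, 766]) picture_frame();
translate([324, -355, 0]) stool();
translate([324, 909, 0]) stool();
translate([-349, 277, 0]) stool();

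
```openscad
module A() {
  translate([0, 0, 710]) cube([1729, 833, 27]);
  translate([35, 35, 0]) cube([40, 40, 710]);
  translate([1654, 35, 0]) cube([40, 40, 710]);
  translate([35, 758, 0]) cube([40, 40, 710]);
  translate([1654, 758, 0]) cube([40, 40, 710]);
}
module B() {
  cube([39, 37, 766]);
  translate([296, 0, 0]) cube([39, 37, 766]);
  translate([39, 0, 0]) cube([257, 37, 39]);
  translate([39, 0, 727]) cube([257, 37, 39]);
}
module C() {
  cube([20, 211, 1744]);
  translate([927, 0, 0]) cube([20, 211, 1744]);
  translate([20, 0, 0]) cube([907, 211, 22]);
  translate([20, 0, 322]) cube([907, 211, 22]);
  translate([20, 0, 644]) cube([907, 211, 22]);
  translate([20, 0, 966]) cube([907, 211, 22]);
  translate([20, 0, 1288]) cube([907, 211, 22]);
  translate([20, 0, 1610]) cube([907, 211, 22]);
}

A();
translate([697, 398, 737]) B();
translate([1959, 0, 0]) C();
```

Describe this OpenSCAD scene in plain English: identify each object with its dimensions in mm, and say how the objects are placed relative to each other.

A is a rectangular dining table. The top is 1729×833×27 mm with its upper surface at z = 737 mm. It stands on four 40×40 mm square legs, each inset 35 mm from the nearest pair of top edges, running from the floor to the underside of the top.

B is a picture frame with a 257×688 mm rectangular opening (x by z) and a uniform 39 mm border on every side. Frame depth is 37 mm along y. It is built from two vertical stiles running the full outside height and two horizontal rails spanning the gap between the stiles.

C is a bookshelf 947 mm wide overall, 211 mm deep and 1744 mm tall. The two sides are 20 mm thick vertical panels. 6 horizontal shelves of 22 mm thickness span between the inner faces of the sides; the lowest shelf sits on the floor and shelves are stacked with a clear vertical gap of 300 mm between each pair.

The picture frame is on top of the table, centred. The bookshelf is on the floor beside the table on its +x side.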